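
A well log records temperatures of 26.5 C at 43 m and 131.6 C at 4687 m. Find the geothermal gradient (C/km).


dT = 131.6 - 26.5 = 105.1 C
dz = 4687 - 43 = 4644 m
gradient = dT/dz * 1000 = 105.1/4644 * 1000 = 22.6314 C/km

22.6314


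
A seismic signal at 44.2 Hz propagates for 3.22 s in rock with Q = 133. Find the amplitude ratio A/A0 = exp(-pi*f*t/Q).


pi*f*t/Q = pi*44.2*3.22/133 = 3.361835
A/A0 = exp(-3.361835) = 0.034672

0.034672


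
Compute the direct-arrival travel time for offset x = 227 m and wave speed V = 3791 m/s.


t = x / V
= 227 / 3791
= 0.0599 s

0.0599


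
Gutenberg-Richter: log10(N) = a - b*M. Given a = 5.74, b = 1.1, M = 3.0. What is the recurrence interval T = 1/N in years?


log10(N) = 5.74 - 1.1*3.0 = 2.44
N = 10^2.44 = 275.42287
T = 1/N = 1/275.42287 = 0.0036 years

0.0036


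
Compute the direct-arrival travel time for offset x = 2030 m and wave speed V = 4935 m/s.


t = x / V
= 2030 / 4935
= 0.4113 s

0.4113


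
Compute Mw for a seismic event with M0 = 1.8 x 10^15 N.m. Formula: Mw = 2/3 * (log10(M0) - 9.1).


log10(M0) = log10(1.8 x 10^15) = 15.2553
Mw = 2/3 * (15.2553 - 9.1)
= 2/3 * 6.1553
= 4.1

4.1


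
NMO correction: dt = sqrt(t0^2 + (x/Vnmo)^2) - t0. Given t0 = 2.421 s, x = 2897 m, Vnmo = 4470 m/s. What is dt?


x/Vnmo = 2897/4470 = 0.648098
(x/Vnmo)^2 = 0.420032
t0^2 = 5.861241
sqrt(5.861241 + 0.420032) = 2.506247
dt = 2.506247 - 2.421 = 0.085247

0.085247


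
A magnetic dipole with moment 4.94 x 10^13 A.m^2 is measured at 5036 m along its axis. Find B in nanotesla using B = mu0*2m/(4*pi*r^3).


m = 4.94 x 10^13 = 49400000000000 A.m^2
2m = 98800000000000 A.m^2
r^3 = 5036^3 = 127719486656
B = (4pi*10^-7) * 98800000000000 / (4*pi * 127719486656) * 1e9
= 124155741.669869 / 1604970403995.0 * 1e9
= 77357.0287 nT

77357.0287


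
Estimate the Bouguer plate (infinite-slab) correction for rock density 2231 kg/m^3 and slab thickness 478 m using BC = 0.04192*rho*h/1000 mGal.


BC = 0.04192 * rho * h / 1000
= 0.04192 * 2231 * 478 / 1000
= 44.7042 mGal

44.7042


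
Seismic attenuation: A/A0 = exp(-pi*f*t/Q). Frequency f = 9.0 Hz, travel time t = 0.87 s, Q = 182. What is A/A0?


pi*f*t/Q = pi*9.0*0.87/182 = 0.135158
A/A0 = exp(-0.135158) = 0.873578

0.873578


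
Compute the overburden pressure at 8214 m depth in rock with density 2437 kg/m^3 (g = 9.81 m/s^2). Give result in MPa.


P = rho * g * z / 1e6
= 2437 * 9.81 * 8214 / 1e6
= 196371851.58 / 1e6
= 196.3719 MPa

196.3719


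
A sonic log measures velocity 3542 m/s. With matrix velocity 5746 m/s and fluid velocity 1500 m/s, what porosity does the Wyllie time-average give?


1/V - 1/Vm = 1/3542 - 1/5746 = 0.00010829
1/Vf - 1/Vm = 1/1500 - 1/5746 = 0.00049263
phi = 0.00010829 / 0.00049263 = 0.2198

0.2198


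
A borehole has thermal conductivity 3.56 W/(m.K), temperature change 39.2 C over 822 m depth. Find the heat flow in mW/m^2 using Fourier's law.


q = k * dT / dz * 1000
= 3.56 * 39.2 / 822 * 1000
= 0.169771 * 1000
= 169.7713 mW/m^2

169.7713


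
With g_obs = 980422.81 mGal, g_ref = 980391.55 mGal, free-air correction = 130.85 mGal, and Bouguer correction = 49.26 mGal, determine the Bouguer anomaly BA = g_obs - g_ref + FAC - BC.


BA = g_obs - g_ref + FAC - BC
= 980422.81 - 980391.55 + 130.85 - 49.26
= 112.85 mGal

112.85


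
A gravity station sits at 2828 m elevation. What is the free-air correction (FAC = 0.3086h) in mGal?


FAC = 0.3086 * h
= 0.3086 * 2828
= 872.7208 mGal

872.7208


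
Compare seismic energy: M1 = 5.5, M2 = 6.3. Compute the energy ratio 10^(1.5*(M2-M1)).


M2 - M1 = 6.3 - 5.5 = 0.8
1.5 * 0.8 = 1.2
ratio = 10^1.2 = 15.85

15.85


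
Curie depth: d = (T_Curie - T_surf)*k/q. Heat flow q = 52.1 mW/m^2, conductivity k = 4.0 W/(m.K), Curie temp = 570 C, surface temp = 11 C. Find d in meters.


T_Curie - T_surf = 570 - 11 = 559 C
Convert q to W/m^2: 52.1 mW/m^2 = 0.0521 W/m^2
d = 559 * 4.0 / 0.0521 = 42917.47 m

42917.47


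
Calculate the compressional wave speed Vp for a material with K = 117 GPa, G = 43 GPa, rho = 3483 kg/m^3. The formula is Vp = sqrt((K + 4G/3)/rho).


First compute the effective modulus:
K + 4G/3 = 117e9 + 4*43e9/3 = 174333333333.33 Pa
Then divide by density:
174333333333.33 / 3483 = 50052636.6159 Pa/(kg/m^3)
Take the square root:
Vp = sqrt(50052636.6159) = 7074.79 m/s

7074.79


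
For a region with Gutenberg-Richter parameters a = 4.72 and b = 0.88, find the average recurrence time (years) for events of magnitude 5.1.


log10(N) = 4.72 - 0.88*5.1 = 0.232
N = 10^0.232 = 1.706082
T = 1/N = 1/1.706082 = 0.5861 years

0.5861


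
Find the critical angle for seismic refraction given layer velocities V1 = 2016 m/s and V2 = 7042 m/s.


V1/V2 = 2016/7042 = 0.286282
theta_c = arcsin(0.286282) = 16.6355 degrees

16.6355


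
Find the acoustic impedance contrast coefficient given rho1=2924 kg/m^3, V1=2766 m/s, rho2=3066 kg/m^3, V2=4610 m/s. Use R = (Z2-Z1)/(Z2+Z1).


Z1 = 2924 * 2766 = 8087784
Z2 = 3066 * 4610 = 14134260
R = (14134260 - 8087784) / (14134260 + 8087784) = 6046476 / 22222044 = 0.2721

0.2721


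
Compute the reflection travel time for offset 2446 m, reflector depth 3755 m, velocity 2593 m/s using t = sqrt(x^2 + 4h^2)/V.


x^2 + 4h^2 = 2446^2 + 4*3755^2 = 5982916 + 56400100 = 62383016
sqrt(62383016) = 7898.292
t = 7898.292 / 2593 = 3.046 s

3.046


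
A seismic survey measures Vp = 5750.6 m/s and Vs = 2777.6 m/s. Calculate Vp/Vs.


Vp/Vs = 5750.6 / 2777.6
= 2.0703

2.0703


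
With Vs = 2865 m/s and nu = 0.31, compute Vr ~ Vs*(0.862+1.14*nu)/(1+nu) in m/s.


Numerator factor = 0.862 + 1.14*0.31 = 1.2154
Denominator = 1 + 0.31 = 1.31
Vr = 2865 * 1.2154 / 1.31 = 2658.11 m/s

2658.11


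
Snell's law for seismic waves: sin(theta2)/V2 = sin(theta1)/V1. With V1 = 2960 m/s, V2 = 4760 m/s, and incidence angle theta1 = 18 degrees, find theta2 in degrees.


sin(theta1) = sin(18 deg) = 0.309017
sin(theta2) = V2/V1 * sin(theta1) = 4760/2960 * 0.309017 = 0.496933
theta2 = arcsin(0.496933) = 29.7973 degrees

29.7973


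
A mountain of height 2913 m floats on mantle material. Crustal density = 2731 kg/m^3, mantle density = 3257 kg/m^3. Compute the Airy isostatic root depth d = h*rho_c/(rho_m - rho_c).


rho_m - rho_c = 3257 - 2731 = 526
d = 2913 * 2731 / 526
= 7955403 / 526
= 15124.34 m

15124.34


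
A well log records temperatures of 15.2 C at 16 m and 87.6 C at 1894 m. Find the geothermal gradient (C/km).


dT = 87.6 - 15.2 = 72.4 C
dz = 1894 - 16 = 1878 m
gradient = dT/dz * 1000 = 72.4/1878 * 1000 = 38.5517 C/km

38.5517


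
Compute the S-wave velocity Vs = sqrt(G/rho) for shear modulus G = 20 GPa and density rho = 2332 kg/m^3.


Convert G to Pa: G = 20e9 Pa
Compute G/rho = 20e9 / 2332 = 8576329.331
Vs = sqrt(8576329.331) = 2928.54 m/s

2928.54


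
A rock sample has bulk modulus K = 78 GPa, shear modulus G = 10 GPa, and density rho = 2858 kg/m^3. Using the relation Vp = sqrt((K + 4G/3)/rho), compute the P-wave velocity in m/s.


First compute the effective modulus:
K + 4G/3 = 78e9 + 4*10e9/3 = 91333333333.33 Pa
Then divide by density:
91333333333.33 / 2858 = 31957079.5428 Pa/(kg/m^3)
Take the square root:
Vp = sqrt(31957079.5428) = 5653.06 m/s

5653.06


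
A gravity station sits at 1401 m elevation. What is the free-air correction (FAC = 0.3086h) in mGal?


FAC = 0.3086 * h
= 0.3086 * 1401
= 432.3486 mGal

432.3486


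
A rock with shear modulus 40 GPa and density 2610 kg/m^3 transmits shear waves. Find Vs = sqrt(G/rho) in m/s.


Convert G to Pa: G = 40e9 Pa
Compute G/rho = 40e9 / 2610 = 15325670.4981
Vs = sqrt(15325670.4981) = 3914.8 m/s

3914.8


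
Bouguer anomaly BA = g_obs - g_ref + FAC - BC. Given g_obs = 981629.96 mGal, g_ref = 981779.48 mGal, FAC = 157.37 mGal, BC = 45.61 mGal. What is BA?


BA = g_obs - g_ref + FAC - BC
= 981629.96 - 981779.48 + 157.37 - 45.61
= -37.76 mGal

-37.76


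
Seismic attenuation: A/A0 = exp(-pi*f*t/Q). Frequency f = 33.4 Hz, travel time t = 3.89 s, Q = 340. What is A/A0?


pi*f*t/Q = pi*33.4*3.89/340 = 1.200513
A/A0 = exp(-1.200513) = 0.30104

0.30104


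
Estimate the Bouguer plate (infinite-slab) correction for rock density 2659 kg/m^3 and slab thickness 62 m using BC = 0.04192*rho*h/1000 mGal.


BC = 0.04192 * rho * h / 1000
= 0.04192 * 2659 * 62 / 1000
= 6.9108 mGal

6.9108


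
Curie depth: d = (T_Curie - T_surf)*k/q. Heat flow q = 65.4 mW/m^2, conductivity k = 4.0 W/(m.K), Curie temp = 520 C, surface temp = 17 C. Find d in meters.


T_Curie - T_surf = 520 - 17 = 503 C
Convert q to W/m^2: 65.4 mW/m^2 = 0.0654 W/m^2
d = 503 * 4.0 / 0.0654 = 30764.53 m

30764.53


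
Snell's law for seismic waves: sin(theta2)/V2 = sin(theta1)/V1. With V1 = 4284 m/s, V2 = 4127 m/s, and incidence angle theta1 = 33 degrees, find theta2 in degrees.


sin(theta1) = sin(33 deg) = 0.544639
sin(theta2) = V2/V1 * sin(theta1) = 4127/4284 * 0.544639 = 0.524679
theta2 = arcsin(0.524679) = 31.6466 degrees

31.6466


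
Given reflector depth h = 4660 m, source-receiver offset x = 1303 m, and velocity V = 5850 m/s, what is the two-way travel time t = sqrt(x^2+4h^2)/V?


x^2 + 4h^2 = 1303^2 + 4*4660^2 = 1697809 + 86862400 = 88560209
sqrt(88560209) = 9410.6434
t = 9410.6434 / 5850 = 1.6087 s

1.6087


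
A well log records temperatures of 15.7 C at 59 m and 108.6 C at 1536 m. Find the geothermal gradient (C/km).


dT = 108.6 - 15.7 = 92.9 C
dz = 1536 - 59 = 1477 m
gradient = dT/dz * 1000 = 92.9/1477 * 1000 = 62.8978 C/km

62.8978


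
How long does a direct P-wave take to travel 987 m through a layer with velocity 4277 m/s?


t = x / V
= 987 / 4277
= 0.2308 s

0.2308


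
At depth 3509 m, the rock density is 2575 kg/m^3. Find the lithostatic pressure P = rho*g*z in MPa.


P = rho * g * z / 1e6
= 2575 * 9.81 * 3509 / 1e6
= 88639971.75 / 1e6
= 88.64 MPa

88.64


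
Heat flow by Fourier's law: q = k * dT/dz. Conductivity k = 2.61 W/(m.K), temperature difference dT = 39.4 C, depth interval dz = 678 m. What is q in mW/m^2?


q = k * dT / dz * 1000
= 2.61 * 39.4 / 678 * 1000
= 0.151673 * 1000
= 151.6726 mW/m^2

151.6726


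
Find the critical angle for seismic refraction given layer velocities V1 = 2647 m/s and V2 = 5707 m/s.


V1/V2 = 2647/5707 = 0.463816
theta_c = arcsin(0.463816) = 27.6336 degrees

27.6336


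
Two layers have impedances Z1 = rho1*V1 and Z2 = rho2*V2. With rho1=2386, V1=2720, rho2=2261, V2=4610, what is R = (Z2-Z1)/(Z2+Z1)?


Z1 = 2386 * 2720 = 6489920
Z2 = 2261 * 4610 = 10423210
R = (10423210 - 6489920) / (10423210 + 6489920) = 3933290 / 16913130 = 0.2326

0.2326


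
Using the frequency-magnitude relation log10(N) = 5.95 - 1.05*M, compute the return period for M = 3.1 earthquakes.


log10(N) = 5.95 - 1.05*3.1 = 2.695
N = 10^2.695 = 495.450191
T = 1/N = 1/495.450191 = 0.002 years

0.002


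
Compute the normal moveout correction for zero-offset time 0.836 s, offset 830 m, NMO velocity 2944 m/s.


x/Vnmo = 830/2944 = 0.281929
(x/Vnmo)^2 = 0.079484
t0^2 = 0.698896
sqrt(0.698896 + 0.079484) = 0.882259
dt = 0.882259 - 0.836 = 0.046259

0.046259


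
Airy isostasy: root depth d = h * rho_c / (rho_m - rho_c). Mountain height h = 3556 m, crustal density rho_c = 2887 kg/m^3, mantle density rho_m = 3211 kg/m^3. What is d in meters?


rho_m - rho_c = 3211 - 2887 = 324
d = 3556 * 2887 / 324
= 10266172 / 324
= 31685.72 m

31685.72


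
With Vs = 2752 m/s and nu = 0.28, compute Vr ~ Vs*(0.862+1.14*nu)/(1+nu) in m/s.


Numerator factor = 0.862 + 1.14*0.28 = 1.1812
Denominator = 1 + 0.28 = 1.28
Vr = 2752 * 1.1812 / 1.28 = 2539.58 m/s

2539.58


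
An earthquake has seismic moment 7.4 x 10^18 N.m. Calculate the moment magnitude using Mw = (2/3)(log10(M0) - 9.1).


log10(M0) = log10(7.4 x 10^18) = 18.8692
Mw = 2/3 * (18.8692 - 9.1)
= 2/3 * 9.7692
= 6.51

6.51


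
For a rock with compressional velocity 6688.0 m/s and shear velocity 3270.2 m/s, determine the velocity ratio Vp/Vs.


Vp/Vs = 6688.0 / 3270.2
= 2.0451

2.0451


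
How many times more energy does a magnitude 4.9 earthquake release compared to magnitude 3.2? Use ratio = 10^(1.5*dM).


M2 - M1 = 4.9 - 3.2 = 1.7
1.5 * 1.7 = 2.55
ratio = 10^2.55 = 354.81

354.81


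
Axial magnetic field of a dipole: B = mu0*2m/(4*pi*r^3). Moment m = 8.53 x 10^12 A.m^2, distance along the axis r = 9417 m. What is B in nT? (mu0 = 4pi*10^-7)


m = 8.53 x 10^12 = 8530000000000 A.m^2
2m = 17060000000000 A.m^2
r^3 = 9417^3 = 835098514713
B = (4pi*10^-7) * 17060000000000 / (4*pi * 835098514713) * 1e9
= 21438228.268097 / 10494157435384.43 * 1e9
= 2042.8728 nT

2042.8728


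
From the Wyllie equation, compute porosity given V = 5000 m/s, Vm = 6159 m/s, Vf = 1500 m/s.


1/V - 1/Vm = 1/5000 - 1/6159 = 3.764e-05
1/Vf - 1/Vm = 1/1500 - 1/6159 = 0.0005043
phi = 3.764e-05 / 0.0005043 = 0.0746

0.0746


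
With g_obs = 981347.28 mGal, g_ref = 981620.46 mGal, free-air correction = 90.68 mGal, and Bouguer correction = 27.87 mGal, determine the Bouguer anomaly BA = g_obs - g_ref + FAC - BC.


BA = g_obs - g_ref + FAC - BC
= 981347.28 - 981620.46 + 90.68 - 27.87
= -210.37 mGal

-210.37


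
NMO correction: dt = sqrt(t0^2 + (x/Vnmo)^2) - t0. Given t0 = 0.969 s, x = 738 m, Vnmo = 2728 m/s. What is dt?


x/Vnmo = 738/2728 = 0.270528
(x/Vnmo)^2 = 0.073185
t0^2 = 0.938961
sqrt(0.938961 + 0.073185) = 1.006055
dt = 1.006055 - 0.969 = 0.037055

0.037055


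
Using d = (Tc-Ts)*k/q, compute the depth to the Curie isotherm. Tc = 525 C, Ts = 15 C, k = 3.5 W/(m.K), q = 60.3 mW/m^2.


T_Curie - T_surf = 525 - 15 = 510 C
Convert q to W/m^2: 60.3 mW/m^2 = 0.0603 W/m^2
d = 510 * 3.5 / 0.0603 = 29601.99 m

29601.99


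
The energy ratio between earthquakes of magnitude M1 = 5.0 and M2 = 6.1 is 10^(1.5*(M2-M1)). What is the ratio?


M2 - M1 = 6.1 - 5.0 = 1.1
1.5 * 1.1 = 1.65
ratio = 10^1.65 = 44.67

44.67


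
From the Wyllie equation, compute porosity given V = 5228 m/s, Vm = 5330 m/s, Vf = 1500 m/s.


1/V - 1/Vm = 1/5228 - 1/5330 = 3.66e-06
1/Vf - 1/Vm = 1/1500 - 1/5330 = 0.00047905
phi = 3.66e-06 / 0.00047905 = 0.0076

0.0076


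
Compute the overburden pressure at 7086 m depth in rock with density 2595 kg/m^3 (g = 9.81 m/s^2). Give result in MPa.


P = rho * g * z / 1e6
= 2595 * 9.81 * 7086 / 1e6
= 180387947.7 / 1e6
= 180.3879 MPa

180.3879


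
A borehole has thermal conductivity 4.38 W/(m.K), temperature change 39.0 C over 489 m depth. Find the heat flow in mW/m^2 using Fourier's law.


q = k * dT / dz * 1000
= 4.38 * 39.0 / 489 * 1000
= 0.349325 * 1000
= 349.3252 mW/m^2

349.3252


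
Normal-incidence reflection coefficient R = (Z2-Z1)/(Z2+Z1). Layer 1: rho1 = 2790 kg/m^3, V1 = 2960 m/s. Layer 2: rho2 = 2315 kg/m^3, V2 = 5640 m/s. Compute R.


Z1 = 2790 * 2960 = 8258400
Z2 = 2315 * 5640 = 13056600
R = (13056600 - 8258400) / (13056600 + 8258400) = 4798200 / 21315000 = 0.2251

0.2251


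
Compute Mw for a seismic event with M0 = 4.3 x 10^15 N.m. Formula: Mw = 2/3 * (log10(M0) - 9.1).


log10(M0) = log10(4.3 x 10^15) = 15.6335
Mw = 2/3 * (15.6335 - 9.1)
= 2/3 * 6.5335
= 4.36

4.36


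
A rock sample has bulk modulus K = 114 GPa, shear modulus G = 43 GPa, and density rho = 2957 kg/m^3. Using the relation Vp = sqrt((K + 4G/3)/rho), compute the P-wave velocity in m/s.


First compute the effective modulus:
K + 4G/3 = 114e9 + 4*43e9/3 = 171333333333.33 Pa
Then divide by density:
171333333333.33 / 2957 = 57941607.4851 Pa/(kg/m^3)
Take the square root:
Vp = sqrt(57941607.4851) = 7611.94 m/s

7611.94


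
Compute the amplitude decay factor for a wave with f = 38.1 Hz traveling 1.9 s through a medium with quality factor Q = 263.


pi*f*t/Q = pi*38.1*1.9/263 = 0.864714
A/A0 = exp(-0.864714) = 0.421172

0.421172


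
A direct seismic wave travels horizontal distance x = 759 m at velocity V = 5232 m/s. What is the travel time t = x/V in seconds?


t = x / V
= 759 / 5232
= 0.1451 s

0.1451


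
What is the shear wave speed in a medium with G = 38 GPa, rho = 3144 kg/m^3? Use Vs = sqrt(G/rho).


Convert G to Pa: G = 38e9 Pa
Compute G/rho = 38e9 / 3144 = 12086513.9949
Vs = sqrt(12086513.9949) = 3476.57 m/s

3476.57


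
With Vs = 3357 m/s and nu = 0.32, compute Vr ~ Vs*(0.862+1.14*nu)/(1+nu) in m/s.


Numerator factor = 0.862 + 1.14*0.32 = 1.2268
Denominator = 1 + 0.32 = 1.32
Vr = 3357 * 1.2268 / 1.32 = 3119.98 m/s

3119.98


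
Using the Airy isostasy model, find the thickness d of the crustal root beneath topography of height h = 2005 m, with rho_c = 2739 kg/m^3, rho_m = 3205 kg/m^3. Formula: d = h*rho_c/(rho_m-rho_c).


rho_m - rho_c = 3205 - 2739 = 466
d = 2005 * 2739 / 466
= 5491695 / 466
= 11784.75 m

11784.75


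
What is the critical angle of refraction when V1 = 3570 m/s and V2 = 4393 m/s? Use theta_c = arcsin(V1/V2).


V1/V2 = 3570/4393 = 0.812656
theta_c = arcsin(0.812656) = 54.3563 degrees

54.3563


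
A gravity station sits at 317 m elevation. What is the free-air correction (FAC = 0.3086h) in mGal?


FAC = 0.3086 * h
= 0.3086 * 317
= 97.8262 mGal

97.8262


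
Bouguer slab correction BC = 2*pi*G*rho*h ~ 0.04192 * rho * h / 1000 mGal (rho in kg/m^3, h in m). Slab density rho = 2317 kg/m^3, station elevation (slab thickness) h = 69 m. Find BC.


BC = 0.04192 * rho * h / 1000
= 0.04192 * 2317 * 69 / 1000
= 6.7019 mGal

6.7019


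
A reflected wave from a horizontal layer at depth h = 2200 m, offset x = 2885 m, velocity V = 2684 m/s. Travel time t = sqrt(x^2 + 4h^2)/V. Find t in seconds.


x^2 + 4h^2 = 2885^2 + 4*2200^2 = 8323225 + 19360000 = 27683225
sqrt(27683225) = 5261.4851
t = 5261.4851 / 2684 = 1.9603 s

1.9603


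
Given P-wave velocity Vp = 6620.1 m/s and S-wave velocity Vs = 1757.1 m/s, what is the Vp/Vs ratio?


Vp/Vs = 6620.1 / 1757.1
= 3.7676

3.7676


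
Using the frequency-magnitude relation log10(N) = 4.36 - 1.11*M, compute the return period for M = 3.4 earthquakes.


log10(N) = 4.36 - 1.11*3.4 = 0.586
N = 10^0.586 = 3.854784
T = 1/N = 1/3.854784 = 0.2594 years

0.2594


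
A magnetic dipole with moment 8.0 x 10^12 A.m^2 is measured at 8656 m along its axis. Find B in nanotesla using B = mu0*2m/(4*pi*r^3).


m = 8.0 x 10^12 = 8000000000000 A.m^2
2m = 16000000000000 A.m^2
r^3 = 8656^3 = 648562364416
B = (4pi*10^-7) * 16000000000000 / (4*pi * 648562364416) * 1e9
= 20106192.982975 / 8150075037776.53 * 1e9
= 2466.9948 nT

2466.9948


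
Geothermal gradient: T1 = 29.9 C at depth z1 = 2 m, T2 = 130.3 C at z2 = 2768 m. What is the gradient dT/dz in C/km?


dT = 130.3 - 29.9 = 100.4 C
dz = 2768 - 2 = 2766 m
gradient = dT/dz * 1000 = 100.4/2766 * 1000 = 36.2979 C/km

36.2979


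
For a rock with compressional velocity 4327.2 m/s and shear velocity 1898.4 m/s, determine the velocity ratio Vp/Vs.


Vp/Vs = 4327.2 / 1898.4
= 2.2794

2.2794


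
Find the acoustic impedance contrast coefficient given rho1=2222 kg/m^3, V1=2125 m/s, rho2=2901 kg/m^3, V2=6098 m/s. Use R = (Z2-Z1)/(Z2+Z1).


Z1 = 2222 * 2125 = 4721750
Z2 = 2901 * 6098 = 17690298
R = (17690298 - 4721750) / (17690298 + 4721750) = 12968548 / 22412048 = 0.5786

0.5786


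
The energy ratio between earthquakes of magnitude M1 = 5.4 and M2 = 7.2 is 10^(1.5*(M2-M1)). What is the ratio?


M2 - M1 = 7.2 - 5.4 = 1.8
1.5 * 1.8 = 2.7
ratio = 10^2.7 = 501.19

501.19


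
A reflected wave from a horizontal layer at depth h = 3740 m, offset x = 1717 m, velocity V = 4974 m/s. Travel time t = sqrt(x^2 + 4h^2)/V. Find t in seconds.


x^2 + 4h^2 = 1717^2 + 4*3740^2 = 2948089 + 55950400 = 58898489
sqrt(58898489) = 7674.5351
t = 7674.5351 / 4974 = 1.5429 s

1.5429


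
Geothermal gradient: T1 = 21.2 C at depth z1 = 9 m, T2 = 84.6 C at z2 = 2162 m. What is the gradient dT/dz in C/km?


dT = 84.6 - 21.2 = 63.4 C
dz = 2162 - 9 = 2153 m
gradient = dT/dz * 1000 = 63.4/2153 * 1000 = 29.4473 C/km

29.4473


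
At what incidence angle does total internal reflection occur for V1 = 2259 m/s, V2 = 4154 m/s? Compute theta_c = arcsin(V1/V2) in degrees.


V1/V2 = 2259/4154 = 0.543813
theta_c = arcsin(0.543813) = 32.9436 degrees

32.9436


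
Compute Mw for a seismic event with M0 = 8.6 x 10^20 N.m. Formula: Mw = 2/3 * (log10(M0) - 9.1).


log10(M0) = log10(8.6 x 10^20) = 20.9345
Mw = 2/3 * (20.9345 - 9.1)
= 2/3 * 11.8345
= 7.89

7.89


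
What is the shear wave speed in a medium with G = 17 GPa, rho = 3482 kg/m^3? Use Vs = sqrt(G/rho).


Convert G to Pa: G = 17e9 Pa
Compute G/rho = 17e9 / 3482 = 4882251.5796
Vs = sqrt(4882251.5796) = 2209.58 m/s

2209.58


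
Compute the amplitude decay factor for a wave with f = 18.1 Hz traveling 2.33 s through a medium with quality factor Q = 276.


pi*f*t/Q = pi*18.1*2.33/276 = 0.480038
A/A0 = exp(-0.480038) = 0.61876

0.61876


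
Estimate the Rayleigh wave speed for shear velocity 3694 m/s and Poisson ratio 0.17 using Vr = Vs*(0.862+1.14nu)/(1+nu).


Numerator factor = 0.862 + 1.14*0.17 = 1.0558
Denominator = 1 + 0.17 = 1.17
Vr = 3694 * 1.0558 / 1.17 = 3333.44 m/s

3333.44


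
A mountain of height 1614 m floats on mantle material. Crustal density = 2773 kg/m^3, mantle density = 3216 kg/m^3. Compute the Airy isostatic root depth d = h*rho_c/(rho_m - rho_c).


rho_m - rho_c = 3216 - 2773 = 443
d = 1614 * 2773 / 443
= 4475622 / 443
= 10102.98 m

10102.98


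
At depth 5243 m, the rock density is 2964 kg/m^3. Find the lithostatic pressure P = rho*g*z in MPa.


P = rho * g * z / 1e6
= 2964 * 9.81 * 5243 / 1e6
= 152449872.12 / 1e6
= 152.4499 MPa

152.4499


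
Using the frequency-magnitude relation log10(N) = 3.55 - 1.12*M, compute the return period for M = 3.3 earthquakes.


log10(N) = 3.55 - 1.12*3.3 = -0.146
N = 10^-0.146 = 0.714496
T = 1/N = 1/0.714496 = 1.3996 years

1.3996


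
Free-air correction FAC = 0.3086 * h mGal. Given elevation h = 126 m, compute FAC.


FAC = 0.3086 * h
= 0.3086 * 126
= 38.8836 mGal

38.8836


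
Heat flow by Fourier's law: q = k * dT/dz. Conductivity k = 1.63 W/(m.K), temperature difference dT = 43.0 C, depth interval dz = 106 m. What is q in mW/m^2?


q = k * dT / dz * 1000
= 1.63 * 43.0 / 106 * 1000
= 0.661226 * 1000
= 661.2264 mW/m^2

661.2264


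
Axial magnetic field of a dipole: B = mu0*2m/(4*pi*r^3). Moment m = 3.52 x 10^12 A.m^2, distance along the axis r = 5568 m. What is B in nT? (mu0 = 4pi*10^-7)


m = 3.52 x 10^12 = 3520000000000 A.m^2
2m = 7040000000000 A.m^2
r^3 = 5568^3 = 172622610432
B = (4pi*10^-7) * 7040000000000 / (4*pi * 172622610432) * 1e9
= 8846724.912509 / 2169239699106.66 * 1e9
= 4078.2607 nT

4078.2607


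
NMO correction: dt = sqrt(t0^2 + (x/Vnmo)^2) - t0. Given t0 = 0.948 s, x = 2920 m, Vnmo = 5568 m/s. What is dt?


x/Vnmo = 2920/5568 = 0.524425
(x/Vnmo)^2 = 0.275022
t0^2 = 0.898704
sqrt(0.898704 + 0.275022) = 1.083386
dt = 1.083386 - 0.948 = 0.135386

0.135386


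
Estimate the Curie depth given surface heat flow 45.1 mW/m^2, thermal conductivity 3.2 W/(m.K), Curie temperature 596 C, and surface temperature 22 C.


T_Curie - T_surf = 596 - 22 = 574 C
Convert q to W/m^2: 45.1 mW/m^2 = 0.0451 W/m^2
d = 574 * 3.2 / 0.0451 = 40727.27 m

40727.27


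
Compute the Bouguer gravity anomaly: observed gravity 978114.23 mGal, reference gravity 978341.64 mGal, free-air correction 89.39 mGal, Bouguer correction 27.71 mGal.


BA = g_obs - g_ref + FAC - BC
= 978114.23 - 978341.64 + 89.39 - 27.71
= -165.73 mGal

-165.73


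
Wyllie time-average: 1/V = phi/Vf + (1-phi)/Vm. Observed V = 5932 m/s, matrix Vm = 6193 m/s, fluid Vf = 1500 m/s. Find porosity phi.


1/V - 1/Vm = 1/5932 - 1/6193 = 7.1e-06
1/Vf - 1/Vm = 1/1500 - 1/6193 = 0.00050519
phi = 7.1e-06 / 0.00050519 = 0.0141

0.0141


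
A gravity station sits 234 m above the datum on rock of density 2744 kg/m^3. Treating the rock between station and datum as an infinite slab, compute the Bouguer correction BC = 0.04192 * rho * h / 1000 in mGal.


BC = 0.04192 * rho * h / 1000
= 0.04192 * 2744 * 234 / 1000
= 26.9167 mGal

26.9167


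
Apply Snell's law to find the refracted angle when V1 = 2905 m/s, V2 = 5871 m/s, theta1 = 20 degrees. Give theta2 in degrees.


sin(theta1) = sin(20 deg) = 0.34202
sin(theta2) = V2/V1 * sin(theta1) = 5871/2905 * 0.34202 = 0.691222
theta2 = arcsin(0.691222) = 43.7269 degrees

43.7269


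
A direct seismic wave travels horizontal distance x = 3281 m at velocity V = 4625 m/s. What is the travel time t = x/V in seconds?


t = x / V
= 3281 / 4625
= 0.7094 s

0.7094


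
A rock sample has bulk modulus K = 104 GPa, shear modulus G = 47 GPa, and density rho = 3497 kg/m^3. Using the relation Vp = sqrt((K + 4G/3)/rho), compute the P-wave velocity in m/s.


First compute the effective modulus:
K + 4G/3 = 104e9 + 4*47e9/3 = 166666666666.67 Pa
Then divide by density:
166666666666.67 / 3497 = 47659898.961 Pa/(kg/m^3)
Take the square root:
Vp = sqrt(47659898.961) = 6903.61 m/s

6903.61


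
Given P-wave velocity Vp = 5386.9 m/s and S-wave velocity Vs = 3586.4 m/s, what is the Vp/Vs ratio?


Vp/Vs = 5386.9 / 3586.4
= 1.502

1.502


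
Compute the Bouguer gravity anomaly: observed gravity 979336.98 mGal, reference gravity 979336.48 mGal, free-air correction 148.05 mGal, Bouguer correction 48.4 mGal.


BA = g_obs - g_ref + FAC - BC
= 979336.98 - 979336.48 + 148.05 - 48.4
= 100.15 mGal

100.15


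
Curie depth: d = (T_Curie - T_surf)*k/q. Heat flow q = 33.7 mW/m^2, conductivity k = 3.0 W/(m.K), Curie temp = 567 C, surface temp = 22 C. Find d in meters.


T_Curie - T_surf = 567 - 22 = 545 C
Convert q to W/m^2: 33.7 mW/m^2 = 0.0337 W/m^2
d = 545 * 3.0 / 0.0337 = 48516.32 m

48516.32


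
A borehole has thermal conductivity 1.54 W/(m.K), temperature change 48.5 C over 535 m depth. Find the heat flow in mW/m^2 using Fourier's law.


q = k * dT / dz * 1000
= 1.54 * 48.5 / 535 * 1000
= 0.139607 * 1000
= 139.6075 mW/m^2

139.6075


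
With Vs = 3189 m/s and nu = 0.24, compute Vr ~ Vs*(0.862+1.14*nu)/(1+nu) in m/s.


Numerator factor = 0.862 + 1.14*0.24 = 1.1356
Denominator = 1 + 0.24 = 1.24
Vr = 3189 * 1.1356 / 1.24 = 2920.51 m/s

2920.51


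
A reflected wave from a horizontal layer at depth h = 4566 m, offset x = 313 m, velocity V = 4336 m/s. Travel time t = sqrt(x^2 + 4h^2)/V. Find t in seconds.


x^2 + 4h^2 = 313^2 + 4*4566^2 = 97969 + 83393424 = 83491393
sqrt(83491393) = 9137.3625
t = 9137.3625 / 4336 = 2.1073 s

2.1073


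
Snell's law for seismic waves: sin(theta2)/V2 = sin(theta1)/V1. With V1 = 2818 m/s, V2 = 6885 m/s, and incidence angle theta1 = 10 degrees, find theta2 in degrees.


sin(theta1) = sin(10 deg) = 0.173648
sin(theta2) = V2/V1 * sin(theta1) = 6885/2818 * 0.173648 = 0.424261
theta2 = arcsin(0.424261) = 25.1039 degrees

25.1039


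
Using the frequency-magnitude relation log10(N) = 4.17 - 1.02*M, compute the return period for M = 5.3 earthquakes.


log10(N) = 4.17 - 1.02*5.3 = -1.236
N = 10^-1.236 = 0.058076
T = 1/N = 1/0.058076 = 17.2187 years

17.2187


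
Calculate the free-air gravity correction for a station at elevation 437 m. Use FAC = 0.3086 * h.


FAC = 0.3086 * h
= 0.3086 * 437
= 134.8582 mGal

134.8582


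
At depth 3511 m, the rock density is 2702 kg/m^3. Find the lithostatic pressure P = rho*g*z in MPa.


P = rho * g * z / 1e6
= 2702 * 9.81 * 3511 / 1e6
= 93064742.82 / 1e6
= 93.0647 MPa

93.0647


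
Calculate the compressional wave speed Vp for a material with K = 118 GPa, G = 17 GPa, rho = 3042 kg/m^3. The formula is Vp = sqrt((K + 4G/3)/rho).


First compute the effective modulus:
K + 4G/3 = 118e9 + 4*17e9/3 = 140666666666.67 Pa
Then divide by density:
140666666666.67 / 3042 = 46241507.78 Pa/(kg/m^3)
Take the square root:
Vp = sqrt(46241507.78) = 6800.11 m/s

6800.11


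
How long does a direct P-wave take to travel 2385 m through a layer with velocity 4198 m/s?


t = x / V
= 2385 / 4198
= 0.5681 s

0.5681


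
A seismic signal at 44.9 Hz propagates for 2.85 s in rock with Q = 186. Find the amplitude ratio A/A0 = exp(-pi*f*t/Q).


pi*f*t/Q = pi*44.9*2.85/186 = 2.161365
A/A0 = exp(-2.161365) = 0.115168

0.115168


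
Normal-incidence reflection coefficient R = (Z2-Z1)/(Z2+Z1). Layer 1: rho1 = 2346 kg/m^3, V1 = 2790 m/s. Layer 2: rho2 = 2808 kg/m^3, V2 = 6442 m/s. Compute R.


Z1 = 2346 * 2790 = 6545340
Z2 = 2808 * 6442 = 18089136
R = (18089136 - 6545340) / (18089136 + 6545340) = 11543796 / 24634476 = 0.4686

0.4686


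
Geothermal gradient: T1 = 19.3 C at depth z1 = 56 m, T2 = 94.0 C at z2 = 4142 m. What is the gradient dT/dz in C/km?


dT = 94.0 - 19.3 = 74.7 C
dz = 4142 - 56 = 4086 m
gradient = dT/dz * 1000 = 74.7/4086 * 1000 = 18.2819 C/km

18.2819


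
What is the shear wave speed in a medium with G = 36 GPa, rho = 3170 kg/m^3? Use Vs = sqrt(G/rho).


Convert G to Pa: G = 36e9 Pa
Compute G/rho = 36e9 / 3170 = 11356466.877
Vs = sqrt(11356466.877) = 3369.94 m/s

3369.94


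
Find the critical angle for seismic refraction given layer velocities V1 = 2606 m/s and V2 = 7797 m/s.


V1/V2 = 2606/7797 = 0.334231
theta_c = arcsin(0.334231) = 19.5258 degrees

19.5258


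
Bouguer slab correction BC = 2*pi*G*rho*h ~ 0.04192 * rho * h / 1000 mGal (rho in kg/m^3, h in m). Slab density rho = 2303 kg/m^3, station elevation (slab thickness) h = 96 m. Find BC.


BC = 0.04192 * rho * h / 1000
= 0.04192 * 2303 * 96 / 1000
= 9.268 mGal

9.268


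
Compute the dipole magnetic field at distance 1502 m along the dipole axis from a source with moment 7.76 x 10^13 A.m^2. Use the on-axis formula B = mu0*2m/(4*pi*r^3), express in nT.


m = 7.76 x 10^13 = 77600000000000 A.m^2
2m = 155200000000000 A.m^2
r^3 = 1502^3 = 3388518008
B = (4pi*10^-7) * 155200000000000 / (4*pi * 3388518008) * 1e9
= 195030071.934854 / 42581373121.96 * 1e9
= 4580173.3865 nT

4580173.3865


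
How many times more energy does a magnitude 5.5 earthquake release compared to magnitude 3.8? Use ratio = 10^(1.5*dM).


M2 - M1 = 5.5 - 3.8 = 1.7
1.5 * 1.7 = 2.55
ratio = 10^2.55 = 354.81

354.81


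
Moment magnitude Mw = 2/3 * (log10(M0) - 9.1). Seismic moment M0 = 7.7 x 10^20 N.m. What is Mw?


log10(M0) = log10(7.7 x 10^20) = 20.8865
Mw = 2/3 * (20.8865 - 9.1)
= 2/3 * 11.7865
= 7.86

7.86


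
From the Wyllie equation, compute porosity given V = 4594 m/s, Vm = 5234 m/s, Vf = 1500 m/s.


1/V - 1/Vm = 1/4594 - 1/5234 = 2.662e-05
1/Vf - 1/Vm = 1/1500 - 1/5234 = 0.00047561
phi = 2.662e-05 / 0.00047561 = 0.056

0.056


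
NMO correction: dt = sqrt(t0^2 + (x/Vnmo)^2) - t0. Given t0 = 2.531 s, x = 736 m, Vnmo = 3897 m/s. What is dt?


x/Vnmo = 736/3897 = 0.188863
(x/Vnmo)^2 = 0.035669
t0^2 = 6.405961
sqrt(6.405961 + 0.035669) = 2.538037
dt = 2.538037 - 2.531 = 0.007037

0.007037


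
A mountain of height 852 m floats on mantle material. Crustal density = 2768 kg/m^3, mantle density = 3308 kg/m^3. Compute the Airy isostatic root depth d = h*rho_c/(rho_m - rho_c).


rho_m - rho_c = 3308 - 2768 = 540
d = 852 * 2768 / 540
= 2358336 / 540
= 4367.29 m

4367.29


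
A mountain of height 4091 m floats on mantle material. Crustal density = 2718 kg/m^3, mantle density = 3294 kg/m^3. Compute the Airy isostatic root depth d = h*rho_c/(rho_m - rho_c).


rho_m - rho_c = 3294 - 2718 = 576
d = 4091 * 2718 / 576
= 11119338 / 576
= 19304.41 m

19304.41


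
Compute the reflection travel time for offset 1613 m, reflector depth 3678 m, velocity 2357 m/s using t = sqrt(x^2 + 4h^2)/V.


x^2 + 4h^2 = 1613^2 + 4*3678^2 = 2601769 + 54110736 = 56712505
sqrt(56712505) = 7530.7705
t = 7530.7705 / 2357 = 3.1951 s

3.1951


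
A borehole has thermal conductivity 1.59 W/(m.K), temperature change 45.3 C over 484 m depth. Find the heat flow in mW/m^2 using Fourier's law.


q = k * dT / dz * 1000
= 1.59 * 45.3 / 484 * 1000
= 0.148816 * 1000
= 148.8161 mW/m^2

148.8161


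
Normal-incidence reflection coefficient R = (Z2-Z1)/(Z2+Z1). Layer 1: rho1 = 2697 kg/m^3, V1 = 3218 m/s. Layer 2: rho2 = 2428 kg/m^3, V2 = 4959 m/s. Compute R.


Z1 = 2697 * 3218 = 8678946
Z2 = 2428 * 4959 = 12040452
R = (12040452 - 8678946) / (12040452 + 8678946) = 3361506 / 20719398 = 0.1622

0.1622


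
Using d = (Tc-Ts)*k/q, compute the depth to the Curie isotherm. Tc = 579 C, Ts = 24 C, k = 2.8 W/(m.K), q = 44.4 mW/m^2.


T_Curie - T_surf = 579 - 24 = 555 C
Convert q to W/m^2: 44.4 mW/m^2 = 0.0444 W/m^2
d = 555 * 2.8 / 0.0444 = 35000.0 m

35000.0


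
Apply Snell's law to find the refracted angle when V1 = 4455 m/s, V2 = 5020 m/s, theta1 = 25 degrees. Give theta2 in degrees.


sin(theta1) = sin(25 deg) = 0.422618
sin(theta2) = V2/V1 * sin(theta1) = 5020/4455 * 0.422618 = 0.476216
theta2 = arcsin(0.476216) = 28.4386 degrees

28.4386


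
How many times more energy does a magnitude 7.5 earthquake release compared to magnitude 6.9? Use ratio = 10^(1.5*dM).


M2 - M1 = 7.5 - 6.9 = 0.6
1.5 * 0.6 = 0.9
ratio = 10^0.9 = 7.94

7.94


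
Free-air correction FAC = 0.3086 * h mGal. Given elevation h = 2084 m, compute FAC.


FAC = 0.3086 * h
= 0.3086 * 2084
= 643.1224 mGal

643.1224


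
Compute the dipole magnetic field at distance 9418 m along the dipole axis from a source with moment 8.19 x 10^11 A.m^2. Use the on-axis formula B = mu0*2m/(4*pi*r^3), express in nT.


m = 8.19 x 10^11 = 819000000000 A.m^2
2m = 1638000000000 A.m^2
r^3 = 9418^3 = 835364582632
B = (4pi*10^-7) * 1638000000000 / (4*pi * 835364582632) * 1e9
= 2058371.506632 / 10497500943463.18 * 1e9
= 196.0821 nT

196.0821


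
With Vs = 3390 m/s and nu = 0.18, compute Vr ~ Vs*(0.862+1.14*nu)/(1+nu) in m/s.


Numerator factor = 0.862 + 1.14*0.18 = 1.0672
Denominator = 1 + 0.18 = 1.18
Vr = 3390 * 1.0672 / 1.18 = 3065.94 m/s

3065.94


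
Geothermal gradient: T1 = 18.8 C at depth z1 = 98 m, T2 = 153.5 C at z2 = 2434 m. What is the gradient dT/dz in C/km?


dT = 153.5 - 18.8 = 134.7 C
dz = 2434 - 98 = 2336 m
gradient = dT/dz * 1000 = 134.7/2336 * 1000 = 57.6627 C/km

57.6627


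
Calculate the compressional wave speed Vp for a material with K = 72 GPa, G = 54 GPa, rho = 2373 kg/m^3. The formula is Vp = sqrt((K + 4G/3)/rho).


First compute the effective modulus:
K + 4G/3 = 72e9 + 4*54e9/3 = 144000000000.0 Pa
Then divide by density:
144000000000.0 / 2373 = 60682680.1517 Pa/(kg/m^3)
Take the square root:
Vp = sqrt(60682680.1517) = 7789.91 m/s

7789.91


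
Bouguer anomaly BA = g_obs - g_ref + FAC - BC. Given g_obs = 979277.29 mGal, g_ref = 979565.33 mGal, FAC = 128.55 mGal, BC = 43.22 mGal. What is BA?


BA = g_obs - g_ref + FAC - BC
= 979277.29 - 979565.33 + 128.55 - 43.22
= -202.71 mGal

-202.71


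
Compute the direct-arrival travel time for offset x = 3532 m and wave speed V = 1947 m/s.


t = x / V
= 3532 / 1947
= 1.8141 s

1.8141


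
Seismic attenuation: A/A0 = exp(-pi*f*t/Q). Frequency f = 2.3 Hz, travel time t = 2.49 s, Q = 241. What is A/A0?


pi*f*t/Q = pi*2.3*2.49/241 = 0.074655
A/A0 = exp(-0.074655) = 0.928063

0.928063


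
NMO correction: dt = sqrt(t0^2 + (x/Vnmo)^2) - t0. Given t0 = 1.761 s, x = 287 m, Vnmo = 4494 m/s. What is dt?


x/Vnmo = 287/4494 = 0.063863
(x/Vnmo)^2 = 0.004078
t0^2 = 3.101121
sqrt(3.101121 + 0.004078) = 1.762158
dt = 1.762158 - 1.761 = 0.001158

0.001158


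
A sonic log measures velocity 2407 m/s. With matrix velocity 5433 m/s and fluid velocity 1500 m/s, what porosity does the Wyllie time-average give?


1/V - 1/Vm = 1/2407 - 1/5433 = 0.00023139
1/Vf - 1/Vm = 1/1500 - 1/5433 = 0.00048261
phi = 0.00023139 / 0.00048261 = 0.4795

0.4795


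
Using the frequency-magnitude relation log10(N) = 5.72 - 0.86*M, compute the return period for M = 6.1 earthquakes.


log10(N) = 5.72 - 0.86*6.1 = 0.474
N = 10^0.474 = 2.978516
T = 1/N = 1/2.978516 = 0.3357 years

0.3357


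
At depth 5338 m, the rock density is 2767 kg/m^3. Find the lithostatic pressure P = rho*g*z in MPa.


P = rho * g * z / 1e6
= 2767 * 9.81 * 5338 / 1e6
= 144896113.26 / 1e6
= 144.8961 MPa

144.8961


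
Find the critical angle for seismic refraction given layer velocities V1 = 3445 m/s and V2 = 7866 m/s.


V1/V2 = 3445/7866 = 0.437961
theta_c = arcsin(0.437961) = 25.9738 degrees

25.9738


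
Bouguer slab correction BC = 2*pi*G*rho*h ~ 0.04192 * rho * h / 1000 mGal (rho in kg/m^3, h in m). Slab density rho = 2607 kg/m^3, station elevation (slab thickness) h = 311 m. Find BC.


BC = 0.04192 * rho * h / 1000
= 0.04192 * 2607 * 311 / 1000
= 33.9878 mGal

33.9878


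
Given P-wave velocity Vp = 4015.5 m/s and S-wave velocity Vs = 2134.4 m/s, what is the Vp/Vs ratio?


Vp/Vs = 4015.5 / 2134.4
= 1.8813

1.8813


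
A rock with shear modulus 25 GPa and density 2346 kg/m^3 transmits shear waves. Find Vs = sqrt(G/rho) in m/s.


Convert G to Pa: G = 25e9 Pa
Compute G/rho = 25e9 / 2346 = 10656436.4876
Vs = sqrt(10656436.4876) = 3264.42 m/s

3264.42


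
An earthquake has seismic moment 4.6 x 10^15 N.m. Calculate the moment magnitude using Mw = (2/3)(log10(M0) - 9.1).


log10(M0) = log10(4.6 x 10^15) = 15.6628
Mw = 2/3 * (15.6628 - 9.1)
= 2/3 * 6.5628
= 4.38

4.38


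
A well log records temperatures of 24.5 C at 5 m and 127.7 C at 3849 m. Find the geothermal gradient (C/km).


dT = 127.7 - 24.5 = 103.2 C
dz = 3849 - 5 = 3844 m
gradient = dT/dz * 1000 = 103.2/3844 * 1000 = 26.847 C/km

26.847


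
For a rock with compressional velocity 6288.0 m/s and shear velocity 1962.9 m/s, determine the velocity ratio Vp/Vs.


Vp/Vs = 6288.0 / 1962.9
= 3.2034

3.2034


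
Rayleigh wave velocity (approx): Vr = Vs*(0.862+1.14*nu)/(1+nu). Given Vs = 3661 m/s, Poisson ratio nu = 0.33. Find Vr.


Numerator factor = 0.862 + 1.14*0.33 = 1.2382
Denominator = 1 + 0.33 = 1.33
Vr = 3661 * 1.2382 / 1.33 = 3408.31 m/s

3408.31


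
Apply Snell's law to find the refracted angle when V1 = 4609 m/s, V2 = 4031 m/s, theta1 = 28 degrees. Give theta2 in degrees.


sin(theta1) = sin(28 deg) = 0.469472
sin(theta2) = V2/V1 * sin(theta1) = 4031/4609 * 0.469472 = 0.410597
theta2 = arcsin(0.410597) = 24.2423 degrees

24.2423


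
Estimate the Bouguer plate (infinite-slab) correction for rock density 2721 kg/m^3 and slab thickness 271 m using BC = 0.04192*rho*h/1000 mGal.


BC = 0.04192 * rho * h / 1000
= 0.04192 * 2721 * 271 / 1000
= 30.9114 mGal

30.9114


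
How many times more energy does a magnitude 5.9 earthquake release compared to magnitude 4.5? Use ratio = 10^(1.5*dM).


M2 - M1 = 5.9 - 4.5 = 1.4
1.5 * 1.4 = 2.1
ratio = 10^2.1 = 125.89

125.89


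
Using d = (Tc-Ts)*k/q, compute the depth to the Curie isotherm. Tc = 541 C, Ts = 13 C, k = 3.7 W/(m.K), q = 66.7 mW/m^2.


T_Curie - T_surf = 541 - 13 = 528 C
Convert q to W/m^2: 66.7 mW/m^2 = 0.0667 W/m^2
d = 528 * 3.7 / 0.0667 = 29289.36 m

29289.36


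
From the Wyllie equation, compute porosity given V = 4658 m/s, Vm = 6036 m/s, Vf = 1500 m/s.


1/V - 1/Vm = 1/4658 - 1/6036 = 4.901e-05
1/Vf - 1/Vm = 1/1500 - 1/6036 = 0.00050099
phi = 4.901e-05 / 0.00050099 = 0.0978

0.0978


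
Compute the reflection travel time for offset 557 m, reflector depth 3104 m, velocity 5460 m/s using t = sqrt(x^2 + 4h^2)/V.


x^2 + 4h^2 = 557^2 + 4*3104^2 = 310249 + 38539264 = 38849513
sqrt(38849513) = 6232.9378
t = 6232.9378 / 5460 = 1.1416 s

1.1416


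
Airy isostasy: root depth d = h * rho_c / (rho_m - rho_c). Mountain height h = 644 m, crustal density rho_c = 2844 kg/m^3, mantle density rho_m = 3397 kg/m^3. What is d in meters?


rho_m - rho_c = 3397 - 2844 = 553
d = 644 * 2844 / 553
= 1831536 / 553
= 3312.0 m

3312.0


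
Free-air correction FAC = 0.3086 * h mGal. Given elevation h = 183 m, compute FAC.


FAC = 0.3086 * h
= 0.3086 * 183
= 56.4738 mGal

56.4738


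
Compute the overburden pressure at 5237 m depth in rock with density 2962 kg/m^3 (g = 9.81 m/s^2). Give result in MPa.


P = rho * g * z / 1e6
= 2962 * 9.81 * 5237 / 1e6
= 152172661.14 / 1e6
= 152.1727 MPa

152.1727
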